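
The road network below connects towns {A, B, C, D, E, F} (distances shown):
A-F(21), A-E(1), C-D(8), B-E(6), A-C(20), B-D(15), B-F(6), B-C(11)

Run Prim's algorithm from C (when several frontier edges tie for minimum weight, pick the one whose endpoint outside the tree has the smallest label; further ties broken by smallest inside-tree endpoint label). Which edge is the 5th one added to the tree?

Prim, starting at C.
Step 1: frontier [C-D 8, B-C 11, A-C 20] → take C-D (8); add D.
Step 2: frontier [B-C 11, A-C 20, B-D 15] → take B-C (11); add B.
Step 3: frontier [B-E 6, B-F 6, A-C 20] → take B-E (6); add E.
Step 4: frontier [B-F 6, A-C 20, A-E 1] → take A-E (1); add A.
Step 5: frontier [A-F 21, B-F 6] → take B-F (6); add F.
The 5th edge added is B-F.

B-F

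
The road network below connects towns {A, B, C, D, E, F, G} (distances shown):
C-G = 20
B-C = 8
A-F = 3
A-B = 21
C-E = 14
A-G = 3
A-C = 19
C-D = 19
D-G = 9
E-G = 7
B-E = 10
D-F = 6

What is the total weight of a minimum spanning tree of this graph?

37

Sort edges by weight, then run Kruskal:
A-F (3): add. Components now {A,F} {B} {C} {D} {E} {G}
A-G (3): add. Components now {A,F,G} {B} {C} {D} {E}
D-F (6): add. Components now {A,D,F,G} {B} {C} {E}
E-G (7): add. Components now {A,D,E,F,G} {B} {C}
B-C (8): add. Components now {A,D,E,F,G} {B,C}
D-G (9): skip — D and G already connected.
B-E (10): add. Components now {A,B,C,D,E,F,G}
MST edges: A-F, A-G, D-F, E-G, B-C, B-E; total weight 3+3+6+7+8+10 = 37.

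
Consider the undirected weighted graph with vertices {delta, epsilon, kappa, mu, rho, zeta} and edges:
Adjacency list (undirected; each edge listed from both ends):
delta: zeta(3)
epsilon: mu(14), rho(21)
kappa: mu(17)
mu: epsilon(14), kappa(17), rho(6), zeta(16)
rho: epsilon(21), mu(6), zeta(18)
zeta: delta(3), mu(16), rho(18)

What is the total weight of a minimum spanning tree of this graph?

Grow the tree from rho using Prim:
Step 1: cheapest edge leaving the tree is mu rho (6); add mu.
Step 2: cheapest edge leaving the tree is epsilon mu (14); add epsilon.
Step 3: cheapest edge leaving the tree is mu zeta (16); add zeta.
Step 4: cheapest edge leaving the tree is delta zeta (3); add delta.
Step 5: cheapest edge leaving the tree is kappa mu (17); add kappa.
MST edges: mu rho, epsilon mu, mu zeta, delta zeta, kappa mu; total weight 6+14+16+3+17 = 56.

56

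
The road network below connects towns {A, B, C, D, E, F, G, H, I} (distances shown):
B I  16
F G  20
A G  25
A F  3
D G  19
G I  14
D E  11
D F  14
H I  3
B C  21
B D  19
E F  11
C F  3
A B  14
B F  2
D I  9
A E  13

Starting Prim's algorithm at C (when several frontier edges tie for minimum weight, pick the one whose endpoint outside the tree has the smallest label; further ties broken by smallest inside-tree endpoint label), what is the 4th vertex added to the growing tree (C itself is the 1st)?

A

Prim's algorithm from C:
Step 1: cheapest edge leaving the tree is C F (3); add F.
Step 2: cheapest edge leaving the tree is B F (2); add B.
Step 3: cheapest edge leaving the tree is A F (3); add A.
Step 4: cheapest edge leaving the tree is E F (11); add E.
Step 5: cheapest edge leaving the tree is D E (11); add D.
Step 6: cheapest edge leaving the tree is D I (9); add I.
Step 7: cheapest edge leaving the tree is H I (3); add H.
Step 8: cheapest edge leaving the tree is G I (14); add G.
Vertex order: C, F, B, A, E, D, I, H, G. The 4th vertex is A.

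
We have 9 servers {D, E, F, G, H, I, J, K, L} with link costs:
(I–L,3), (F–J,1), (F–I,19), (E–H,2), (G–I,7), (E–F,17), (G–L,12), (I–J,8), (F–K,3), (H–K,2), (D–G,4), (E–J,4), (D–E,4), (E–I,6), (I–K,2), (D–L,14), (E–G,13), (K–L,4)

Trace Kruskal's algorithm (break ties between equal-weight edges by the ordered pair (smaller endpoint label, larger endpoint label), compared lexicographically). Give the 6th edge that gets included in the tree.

Sort edges by weight, then run Kruskal:
F–J (1): add — endpoints in different components.
E–H (2): add — endpoints in different components.
H–K (2): add — endpoints in different components.
I–K (2): add — endpoints in different components.
F–K (3): add — endpoints in different components.
I–L (3): add — endpoints in different components.
D–E (4): add — endpoints in different components.
D–G (4): add — endpoints in different components.
The 6th edge added is I–L.

I-L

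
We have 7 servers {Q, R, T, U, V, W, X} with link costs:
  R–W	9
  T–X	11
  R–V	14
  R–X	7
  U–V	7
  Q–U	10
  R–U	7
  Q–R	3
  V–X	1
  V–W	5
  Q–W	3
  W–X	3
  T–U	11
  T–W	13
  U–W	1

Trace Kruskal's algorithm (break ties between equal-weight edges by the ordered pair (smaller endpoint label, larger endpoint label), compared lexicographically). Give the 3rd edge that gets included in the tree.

Sort edges by weight, then run Kruskal:
U–W (1): add. Components now {V} {T} {R} {U,W} {Q} {X}
V–X (1): add. Components now {V,X} {T} {R} {U,W} {Q}
Q–R (3): add. Components now {V,X} {T} {Q,R} {U,W}
Q–W (3): add. Components now {V,X} {T} {Q,R,U,W}
W–X (3): add. Components now {Q,R,U,V,W,X} {T}
V–W (5): skip — V and W already connected.
R–U (7): skip — R and U already connected.
R–X (7): skip — R and X already connected.
U–V (7): skip — V and U already connected.
R–W (9): skip — R and W already connected.
Q–U (10): skip — Q and U already connected.
T–U (11): add. Components now {Q,R,T,U,V,W,X}
The 3rd edge added is Q–R.

Q-R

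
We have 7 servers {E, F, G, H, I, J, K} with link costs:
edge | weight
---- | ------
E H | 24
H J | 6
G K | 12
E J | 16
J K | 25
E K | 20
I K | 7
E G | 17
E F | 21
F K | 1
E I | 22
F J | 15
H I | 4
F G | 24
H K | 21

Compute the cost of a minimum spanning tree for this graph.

Prim's algorithm from J:
Step 1: cheapest edge leaving the tree is H J (6); add H.
Step 2: cheapest edge leaving the tree is H I (4); add I.
Step 3: cheapest edge leaving the tree is I K (7); add K.
Step 4: cheapest edge leaving the tree is F K (1); add F.
Step 5: cheapest edge leaving the tree is G K (12); add G.
Step 6: cheapest edge leaving the tree is E J (16); add E.
MST edges: H J, H I, I K, F K, G K, E J; total weight 6+4+7+1+12+16 = 46.

46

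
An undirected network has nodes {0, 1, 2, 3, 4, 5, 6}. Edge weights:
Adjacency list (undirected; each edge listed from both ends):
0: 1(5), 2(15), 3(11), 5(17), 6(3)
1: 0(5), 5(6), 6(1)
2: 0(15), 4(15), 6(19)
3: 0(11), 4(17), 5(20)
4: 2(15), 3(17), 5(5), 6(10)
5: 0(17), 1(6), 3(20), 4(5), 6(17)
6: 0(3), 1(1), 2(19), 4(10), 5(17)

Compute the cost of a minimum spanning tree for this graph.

Sort edges by weight, then run Kruskal:
1–6 (1): add. Components now {0} {1,6} {2} {3} {4} {5}
0–6 (3): add. Components now {0,1,6} {2} {3} {4} {5}
0–1 (5): skip — 0 and 1 already connected.
4–5 (5): add. Components now {0,1,6} {2} {3} {4,5}
1–5 (6): add. Components now {0,1,4,5,6} {2} {3}
4–6 (10): skip — 4 and 6 already connected.
0–3 (11): add. Components now {0,1,3,4,5,6} {2}
0–2 (15): add. Components now {0,1,2,3,4,5,6}
MST edges: 1–6, 0–6, 4–5, 1–5, 0–3, 0–2; total weight 1+3+5+6+11+15 = 41.

41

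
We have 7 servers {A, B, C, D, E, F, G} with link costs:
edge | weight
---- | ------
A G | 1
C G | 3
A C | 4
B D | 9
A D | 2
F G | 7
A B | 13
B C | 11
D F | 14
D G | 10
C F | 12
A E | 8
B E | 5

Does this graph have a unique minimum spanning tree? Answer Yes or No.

Sort edges by weight, then run Kruskal:
A G (1): add. Components now {A,G} {B} {C} {D} {E} {F}
A D (2): add. Components now {A,D,G} {B} {C} {E} {F}
C G (3): add. Components now {A,C,D,G} {B} {E} {F}
A C (4): skip — A and C already connected.
B E (5): add. Components now {A,C,D,G} {B,E} {F}
F G (7): add. Components now {A,C,D,F,G} {B,E}
A E (8): add. Components now {A,B,C,D,E,F,G}
Every non-tree edge has weight strictly greater than the heaviest edge on the tree path between its endpoints, so the MST is unique.

Yes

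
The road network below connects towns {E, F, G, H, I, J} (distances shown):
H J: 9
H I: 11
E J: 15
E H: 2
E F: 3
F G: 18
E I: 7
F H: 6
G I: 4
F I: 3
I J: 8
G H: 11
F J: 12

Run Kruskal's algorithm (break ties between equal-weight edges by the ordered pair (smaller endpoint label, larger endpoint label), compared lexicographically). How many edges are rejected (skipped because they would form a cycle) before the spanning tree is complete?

Kruskal's algorithm — process edges by increasing weight (ties by edge label):
E H (2): add. Components now {E,H} {F} {G} {I} {J}
E F (3): add. Components now {E,F,H} {G} {I} {J}
F I (3): add. Components now {E,F,H,I} {G} {J}
G I (4): add. Components now {E,F,G,H,I} {J}
F H (6): skip — F and H already connected.
E I (7): skip — E and I already connected.
I J (8): add. Components now {E,F,G,H,I,J}
Edges rejected before the tree was complete: 2.

2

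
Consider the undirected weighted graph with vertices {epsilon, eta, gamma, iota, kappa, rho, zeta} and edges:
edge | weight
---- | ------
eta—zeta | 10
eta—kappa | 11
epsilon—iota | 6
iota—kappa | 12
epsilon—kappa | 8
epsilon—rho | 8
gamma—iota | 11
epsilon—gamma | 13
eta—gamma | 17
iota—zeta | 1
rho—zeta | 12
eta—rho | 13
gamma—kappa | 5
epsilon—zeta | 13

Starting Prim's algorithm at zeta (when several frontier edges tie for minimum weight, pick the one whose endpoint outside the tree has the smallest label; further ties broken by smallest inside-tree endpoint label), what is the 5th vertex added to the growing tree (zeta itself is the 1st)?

Prim, starting at zeta.
Step 1: cheapest edge leaving the tree is iota—zeta (1); add iota.
Step 2: cheapest edge leaving the tree is epsilon—iota (6); add epsilon.
Step 3: cheapest edge leaving the tree is epsilon—kappa (8); add kappa.
Step 4: cheapest edge leaving the tree is gamma—kappa (5); add gamma.
Step 5: cheapest edge leaving the tree is epsilon—rho (8); add rho.
Step 6: cheapest edge leaving the tree is eta—zeta (10); add eta.
Vertex order: zeta, iota, epsilon, kappa, gamma, rho, eta. The 5th vertex is gamma.

gamma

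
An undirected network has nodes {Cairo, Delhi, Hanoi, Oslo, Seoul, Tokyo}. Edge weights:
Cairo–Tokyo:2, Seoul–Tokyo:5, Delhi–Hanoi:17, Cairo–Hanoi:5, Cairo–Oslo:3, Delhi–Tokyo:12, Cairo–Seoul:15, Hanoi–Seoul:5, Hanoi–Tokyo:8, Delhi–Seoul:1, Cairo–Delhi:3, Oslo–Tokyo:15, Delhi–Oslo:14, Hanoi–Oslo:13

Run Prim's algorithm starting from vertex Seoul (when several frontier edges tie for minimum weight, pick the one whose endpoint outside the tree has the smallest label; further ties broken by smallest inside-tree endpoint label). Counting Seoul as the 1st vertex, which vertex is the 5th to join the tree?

Oslo

Grow the tree from Seoul using Prim:
Step 1: frontier [Delhi–Seoul 1, Hanoi–Seoul 5, Seoul–Tokyo 5, Cairo–Seoul 15] → take Delhi–Seoul (1); add Delhi.
Step 2: frontier [Cairo–Delhi 3, Delhi–Tokyo 12, Delhi–Oslo 14, Delhi–Hanoi 17, Hanoi–Seoul 5, Seoul–Tokyo 5, Cairo–Seoul 15] → take Cairo–Delhi (3); add Cairo.
Step 3: frontier [Cairo–Tokyo 2, Cairo–Oslo 3, Cairo–Hanoi 5, Delhi–Tokyo 12, Delhi–Oslo 14, Delhi–Hanoi 17, Hanoi–Seoul 5, Seoul–Tokyo 5] → take Cairo–Tokyo (2); add Tokyo.
Step 4: frontier [Cairo–Oslo 3, Cairo–Hanoi 5, Delhi–Oslo 14, Delhi–Hanoi 17, Hanoi–Seoul 5, Hanoi–Tokyo 8, Oslo–Tokyo 15] → take Cairo–Oslo (3); add Oslo.
Step 5: frontier [Cairo–Hanoi 5, Delhi–Hanoi 17, Hanoi–Oslo 13, Hanoi–Seoul 5, Hanoi–Tokyo 8] → take Cairo–Hanoi (5); add Hanoi.
Vertex order: Seoul, Delhi, Cairo, Tokyo, Oslo, Hanoi. The 5th vertex is Oslo.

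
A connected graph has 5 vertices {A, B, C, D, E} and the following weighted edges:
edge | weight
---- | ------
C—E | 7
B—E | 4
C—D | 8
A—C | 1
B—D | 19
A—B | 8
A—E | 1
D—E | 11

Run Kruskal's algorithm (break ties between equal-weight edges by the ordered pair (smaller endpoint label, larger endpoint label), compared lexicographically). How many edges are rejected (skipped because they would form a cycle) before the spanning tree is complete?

Kruskal: consider edges lightest-first.
A—C (1): add. Components now {A,C} {B} {D} {E}
A—E (1): add. Components now {A,C,E} {B} {D}
B—E (4): add. Components now {A,B,C,E} {D}
C—E (7): skip — C and E already connected.
A—B (8): skip — A and B already connected.
C—D (8): add. Components now {A,B,C,D,E}
Edges rejected before the tree was complete: 2.

2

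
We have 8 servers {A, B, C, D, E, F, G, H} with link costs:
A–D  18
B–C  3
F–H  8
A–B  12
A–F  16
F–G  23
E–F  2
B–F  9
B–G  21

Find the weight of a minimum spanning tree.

Kruskal's algorithm — process edges by increasing weight (ties by edge label):
E–F (2): add — endpoints in different components.
B–C (3): add — endpoints in different components.
F–H (8): add — endpoints in different components.
B–F (9): add — endpoints in different components.
A–B (12): add — endpoints in different components.
A–F (16): skip — A and F already connected.
A–D (18): add — endpoints in different components.
B–G (21): add — endpoints in different components.
MST edges: E–F, B–C, F–H, B–F, A–B, A–D, B–G; total weight 2+3+8+9+12+18+21 = 73.

73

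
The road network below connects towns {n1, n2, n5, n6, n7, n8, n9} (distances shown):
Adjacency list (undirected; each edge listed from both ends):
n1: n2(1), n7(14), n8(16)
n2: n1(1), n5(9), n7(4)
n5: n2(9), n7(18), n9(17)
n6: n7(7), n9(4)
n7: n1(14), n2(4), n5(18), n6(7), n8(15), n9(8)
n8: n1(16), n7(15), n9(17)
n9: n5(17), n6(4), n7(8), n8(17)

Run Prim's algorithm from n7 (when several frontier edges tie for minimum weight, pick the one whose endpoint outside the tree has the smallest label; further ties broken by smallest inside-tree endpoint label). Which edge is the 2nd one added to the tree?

n1-n2

Grow the tree from n7 using Prim:
Step 1: cheapest edge leaving the tree is n2–n7 (4); add n2.
Step 2: cheapest edge leaving the tree is n1–n2 (1); add n1.
Step 3: cheapest edge leaving the tree is n6–n7 (7); add n6.
Step 4: cheapest edge leaving the tree is n6–n9 (4); add n9.
Step 5: cheapest edge leaving the tree is n2–n5 (9); add n5.
Step 6: cheapest edge leaving the tree is n7–n8 (15); add n8.
The 2nd edge added is n1–n2.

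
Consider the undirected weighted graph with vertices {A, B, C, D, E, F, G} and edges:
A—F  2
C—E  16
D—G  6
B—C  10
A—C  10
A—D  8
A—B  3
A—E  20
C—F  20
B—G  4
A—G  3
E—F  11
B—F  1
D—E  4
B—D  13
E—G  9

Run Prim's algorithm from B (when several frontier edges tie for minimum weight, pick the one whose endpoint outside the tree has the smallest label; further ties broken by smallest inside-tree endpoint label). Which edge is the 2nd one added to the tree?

Prim's algorithm from B:
Step 1: cheapest edge leaving the tree is B—F (1); add F.
Step 2: cheapest edge leaving the tree is A—F (2); add A.
Step 3: cheapest edge leaving the tree is A—G (3); add G.
Step 4: cheapest edge leaving the tree is D—G (6); add D.
Step 5: cheapest edge leaving the tree is D—E (4); add E.
Step 6: cheapest edge leaving the tree is A—C (10); add C.
The 2nd edge added is A—F.

A-F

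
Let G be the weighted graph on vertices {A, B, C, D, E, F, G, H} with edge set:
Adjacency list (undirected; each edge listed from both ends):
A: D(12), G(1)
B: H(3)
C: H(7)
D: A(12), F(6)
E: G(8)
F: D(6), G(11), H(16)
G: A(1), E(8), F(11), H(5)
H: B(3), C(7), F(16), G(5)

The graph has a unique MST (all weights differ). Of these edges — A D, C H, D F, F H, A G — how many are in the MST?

Kruskal's algorithm — process edges by increasing weight (ties by edge label):
A G (1): add — endpoints in different components.
B H (3): add — endpoints in different components.
G H (5): add — endpoints in different components.
D F (6): add — endpoints in different components.
C H (7): add — endpoints in different components.
E G (8): add — endpoints in different components.
F G (11): add — endpoints in different components.
MST edge set: {A G, B H, G H, D F, C H, E G, F G}.
Of the listed edges, {C H, D F, A G} are in the MST → 3.

3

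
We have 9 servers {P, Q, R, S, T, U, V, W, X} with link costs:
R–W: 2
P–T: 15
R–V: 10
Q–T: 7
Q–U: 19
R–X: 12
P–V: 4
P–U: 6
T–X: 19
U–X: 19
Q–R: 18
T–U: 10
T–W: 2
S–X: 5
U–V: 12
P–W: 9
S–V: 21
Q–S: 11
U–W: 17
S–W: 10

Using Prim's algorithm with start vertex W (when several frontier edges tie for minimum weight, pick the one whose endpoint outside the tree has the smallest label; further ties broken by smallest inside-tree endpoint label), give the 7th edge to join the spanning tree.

S-W

Prim's algorithm from W:
Step 1: cheapest edge leaving the tree is R–W (2); add R.
Step 2: cheapest edge leaving the tree is T–W (2); add T.
Step 3: cheapest edge leaving the tree is Q–T (7); add Q.
Step 4: cheapest edge leaving the tree is P–W (9); add P.
Step 5: cheapest edge leaving the tree is P–V (4); add V.
Step 6: cheapest edge leaving the tree is P–U (6); add U.
Step 7: cheapest edge leaving the tree is S–W (10); add S.
Step 8: cheapest edge leaving the tree is S–X (5); add X.
The 7th edge added is S–W.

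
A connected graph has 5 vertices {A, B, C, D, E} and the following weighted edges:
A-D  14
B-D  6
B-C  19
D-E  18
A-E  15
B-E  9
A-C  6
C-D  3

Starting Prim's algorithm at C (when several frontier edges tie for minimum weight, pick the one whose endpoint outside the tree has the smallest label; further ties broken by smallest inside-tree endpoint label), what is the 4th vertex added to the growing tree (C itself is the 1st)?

B

Grow the tree from C using Prim:
Step 1: frontier [C-D 3, A-C 6, B-C 19] → take C-D (3); add D.
Step 2: frontier [A-C 6, B-C 19, B-D 6, A-D 14, D-E 18] → take A-C (6); add A.
Step 3: frontier [A-E 15, B-C 19, B-D 6, D-E 18] → take B-D (6); add B.
Step 4: frontier [A-E 15, B-E 9, D-E 18] → take B-E (9); add E.
Vertex order: C, D, A, B, E. The 4th vertex is B.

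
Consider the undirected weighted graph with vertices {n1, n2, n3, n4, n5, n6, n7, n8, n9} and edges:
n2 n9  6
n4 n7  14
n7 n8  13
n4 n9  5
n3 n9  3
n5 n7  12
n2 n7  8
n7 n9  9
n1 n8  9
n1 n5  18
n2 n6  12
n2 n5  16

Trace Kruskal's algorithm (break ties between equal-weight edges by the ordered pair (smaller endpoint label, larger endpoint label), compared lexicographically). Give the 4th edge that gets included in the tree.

Kruskal: consider edges lightest-first.
n3 n9 (3): add — endpoints in different components.
n4 n9 (5): add — endpoints in different components.
n2 n9 (6): add — endpoints in different components.
n2 n7 (8): add — endpoints in different components.
n1 n8 (9): add — endpoints in different components.
n7 n9 (9): skip — n7 and n9 already connected.
n2 n6 (12): add — endpoints in different components.
n5 n7 (12): add — endpoints in different components.
n7 n8 (13): add — endpoints in different components.
The 4th edge added is n2 n7.

n2-n7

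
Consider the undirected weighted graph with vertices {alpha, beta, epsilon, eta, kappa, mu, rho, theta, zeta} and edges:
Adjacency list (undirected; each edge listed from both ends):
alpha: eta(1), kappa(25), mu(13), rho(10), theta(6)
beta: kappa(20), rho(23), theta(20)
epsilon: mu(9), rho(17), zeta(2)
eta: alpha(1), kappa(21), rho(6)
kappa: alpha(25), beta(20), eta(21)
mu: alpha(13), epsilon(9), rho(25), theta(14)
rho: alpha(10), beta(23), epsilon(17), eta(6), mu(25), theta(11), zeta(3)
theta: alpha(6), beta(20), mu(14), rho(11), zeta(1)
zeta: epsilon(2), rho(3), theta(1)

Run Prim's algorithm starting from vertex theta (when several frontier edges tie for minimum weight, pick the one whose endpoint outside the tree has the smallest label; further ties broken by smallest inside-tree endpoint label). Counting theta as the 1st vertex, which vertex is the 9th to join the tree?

kappa

Prim, starting at theta.
Step 1: cheapest edge leaving the tree is theta—zeta (1); add zeta.
Step 2: cheapest edge leaving the tree is epsilon—zeta (2); add epsilon.
Step 3: cheapest edge leaving the tree is rho—zeta (3); add rho.
Step 4: cheapest edge leaving the tree is alpha—theta (6); add alpha.
Step 5: cheapest edge leaving the tree is alpha—eta (1); add eta.
Step 6: cheapest edge leaving the tree is epsilon—mu (9); add mu.
Step 7: cheapest edge leaving the tree is beta—theta (20); add beta.
Step 8: cheapest edge leaving the tree is beta—kappa (20); add kappa.
Vertex order: theta, zeta, epsilon, rho, alpha, eta, mu, beta, kappa. The 9th vertex is kappa.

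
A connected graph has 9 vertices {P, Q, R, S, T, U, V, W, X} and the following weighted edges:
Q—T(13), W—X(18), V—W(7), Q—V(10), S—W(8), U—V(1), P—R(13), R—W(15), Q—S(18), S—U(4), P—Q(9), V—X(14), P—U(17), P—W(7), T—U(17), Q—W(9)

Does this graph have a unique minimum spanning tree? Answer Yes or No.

Kruskal's algorithm — process edges by increasing weight (ties by edge label):
U—V (1): add — endpoints in different components.
S—U (4): add — endpoints in different components.
P—W (7): add — endpoints in different components.
V—W (7): add — endpoints in different components.
S—W (8): skip — W and S already connected.
P—Q (9): add — endpoints in different components.
Q—W (9): skip — W and Q already connected.
Q—V (10): skip — V and Q already connected.
P—R (13): add — endpoints in different components.
Q—T (13): add — endpoints in different components.
V—X (14): add — endpoints in different components.
Non-tree edge Q—W has weight 9, equal to the heaviest edge on its tree cycle — swapping gives another MST of the same weight. Not unique.

No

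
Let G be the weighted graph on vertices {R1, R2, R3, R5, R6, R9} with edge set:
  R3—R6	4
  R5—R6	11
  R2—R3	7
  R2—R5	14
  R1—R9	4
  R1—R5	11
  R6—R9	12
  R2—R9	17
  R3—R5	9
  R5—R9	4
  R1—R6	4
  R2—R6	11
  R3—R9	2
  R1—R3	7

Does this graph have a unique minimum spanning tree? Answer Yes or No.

Kruskal's algorithm — process edges by increasing weight (ties by edge label):
R3—R9 (2): add — endpoints in different components.
R1—R6 (4): add — endpoints in different components.
R1—R9 (4): add — endpoints in different components.
R3—R6 (4): skip — R3 and R6 already connected.
R5—R9 (4): add — endpoints in different components.
R1—R3 (7): skip — R1 and R3 already connected.
R2—R3 (7): add — endpoints in different components.
Non-tree edge R3—R6 has weight 4, equal to the heaviest edge on its tree cycle — swapping gives another MST of the same weight. Not unique.

No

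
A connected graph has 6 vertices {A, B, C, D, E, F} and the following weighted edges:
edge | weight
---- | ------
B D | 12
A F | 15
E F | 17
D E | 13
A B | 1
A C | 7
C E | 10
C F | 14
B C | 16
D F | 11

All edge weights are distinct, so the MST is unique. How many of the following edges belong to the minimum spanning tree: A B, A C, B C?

Kruskal's algorithm — process edges by increasing weight (ties by edge label):
A B (1): add. Components now {A,B} {C} {D} {E} {F}
A C (7): add. Components now {A,B,C} {D} {E} {F}
C E (10): add. Components now {A,B,C,E} {D} {F}
D F (11): add. Components now {A,B,C,E} {D,F}
B D (12): add. Components now {A,B,C,D,E,F}
MST edge set: {A B, A C, C E, D F, B D}.
Of the listed edges, {A B, A C} are in the MST → 2.

2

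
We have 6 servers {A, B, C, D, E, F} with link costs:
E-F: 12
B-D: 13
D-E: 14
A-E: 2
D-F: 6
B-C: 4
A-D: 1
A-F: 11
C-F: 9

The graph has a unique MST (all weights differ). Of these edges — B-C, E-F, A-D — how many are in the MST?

Kruskal: consider edges lightest-first.
A-D (1): add — endpoints in different components.
A-E (2): add — endpoints in different components.
B-C (4): add — endpoints in different components.
D-F (6): add — endpoints in different components.
C-F (9): add — endpoints in different components.
MST edge set: {A-D, A-E, B-C, D-F, C-F}.
Of the listed edges, {B-C, A-D} are in the MST → 2.

2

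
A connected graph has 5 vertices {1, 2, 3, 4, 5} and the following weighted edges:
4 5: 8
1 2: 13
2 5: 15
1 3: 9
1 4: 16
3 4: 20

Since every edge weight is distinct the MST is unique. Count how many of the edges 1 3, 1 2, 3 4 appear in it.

Sort edges by weight, then run Kruskal:
4 5 (8): add. Components now {1} {2} {3} {4,5}
1 3 (9): add. Components now {1,3} {2} {4,5}
1 2 (13): add. Components now {1,2,3} {4,5}
2 5 (15): add. Components now {1,2,3,4,5}
MST edge set: {4 5, 1 3, 1 2, 2 5}.
Of the listed edges, {1 3, 1 2} are in the MST → 2.

2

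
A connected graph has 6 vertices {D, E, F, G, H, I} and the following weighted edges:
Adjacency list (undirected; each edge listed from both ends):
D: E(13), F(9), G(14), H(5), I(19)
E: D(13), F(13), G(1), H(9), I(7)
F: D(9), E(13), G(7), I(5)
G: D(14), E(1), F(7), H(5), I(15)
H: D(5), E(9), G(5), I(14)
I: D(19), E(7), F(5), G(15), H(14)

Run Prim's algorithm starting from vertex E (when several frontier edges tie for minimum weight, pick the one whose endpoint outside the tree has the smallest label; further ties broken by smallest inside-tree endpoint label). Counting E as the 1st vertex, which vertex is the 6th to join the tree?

Prim, starting at E.
Step 1: frontier [E–G 1, E–I 7, E–H 9, D–E 13, E–F 13] → take E–G (1); add G.
Step 2: frontier [E–I 7, E–H 9, D–E 13, E–F 13, G–H 5, F–G 7, D–G 14, G–I 15] → take G–H (5); add H.
Step 3: frontier [E–I 7, D–E 13, E–F 13, F–G 7, D–G 14, G–I 15, D–H 5, H–I 14] → take D–H (5); add D.
Step 4: frontier [D–F 9, D–I 19, E–I 7, E–F 13, F–G 7, G–I 15, H–I 14] → take F–G (7); add F.
Step 5: frontier [D–I 19, E–I 7, F–I 5, G–I 15, H–I 14] → take F–I (5); add I.
Vertex order: E, G, H, D, F, I. The 6th vertex is I.

I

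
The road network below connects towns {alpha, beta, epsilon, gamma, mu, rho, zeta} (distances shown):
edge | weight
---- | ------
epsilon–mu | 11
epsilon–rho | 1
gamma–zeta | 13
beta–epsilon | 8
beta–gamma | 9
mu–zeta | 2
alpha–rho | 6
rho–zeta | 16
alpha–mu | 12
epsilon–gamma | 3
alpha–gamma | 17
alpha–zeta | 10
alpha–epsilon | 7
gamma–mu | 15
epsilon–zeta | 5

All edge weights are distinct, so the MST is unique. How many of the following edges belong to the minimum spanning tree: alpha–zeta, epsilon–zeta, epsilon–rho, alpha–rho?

3

Sort edges by weight, then run Kruskal:
epsilon–rho (1): add — endpoints in different components.
mu–zeta (2): add — endpoints in different components.
epsilon–gamma (3): add — endpoints in different components.
epsilon–zeta (5): add — endpoints in different components.
alpha–rho (6): add — endpoints in different components.
alpha–epsilon (7): skip — alpha and epsilon already connected.
beta–epsilon (8): add — endpoints in different components.
MST edge set: {epsilon–rho, mu–zeta, epsilon–gamma, epsilon–zeta, alpha–rho, beta–epsilon}.
Of the listed edges, {epsilon–zeta, epsilon–rho, alpha–rho} are in the MST → 3.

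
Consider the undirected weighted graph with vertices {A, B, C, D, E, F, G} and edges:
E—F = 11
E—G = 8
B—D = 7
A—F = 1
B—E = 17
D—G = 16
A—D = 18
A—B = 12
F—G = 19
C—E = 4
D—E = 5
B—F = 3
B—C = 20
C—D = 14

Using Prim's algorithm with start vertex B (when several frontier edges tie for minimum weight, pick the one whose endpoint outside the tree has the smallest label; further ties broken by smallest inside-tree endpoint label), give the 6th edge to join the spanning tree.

E-G

Prim's algorithm from B:
Step 1: frontier [B—F 3, B—D 7, A—B 12, B—E 17, B—C 20] → take B—F (3); add F.
Step 2: frontier [B—D 7, A—B 12, B—E 17, B—C 20, A—F 1, E—F 11, F—G 19] → take A—F (1); add A.
Step 3: frontier [A—D 18, B—D 7, B—E 17, B—C 20, E—F 11, F—G 19] → take B—D (7); add D.
Step 4: frontier [B—E 17, B—C 20, D—E 5, C—D 14, D—G 16, E—F 11, F—G 19] → take D—E (5); add E.
Step 5: frontier [B—C 20, C—D 14, D—G 16, C—E 4, E—G 8, F—G 19] → take C—E (4); add C.
Step 6: frontier [D—G 16, E—G 8, F—G 19] → take E—G (8); add G.
The 6th edge added is E—G.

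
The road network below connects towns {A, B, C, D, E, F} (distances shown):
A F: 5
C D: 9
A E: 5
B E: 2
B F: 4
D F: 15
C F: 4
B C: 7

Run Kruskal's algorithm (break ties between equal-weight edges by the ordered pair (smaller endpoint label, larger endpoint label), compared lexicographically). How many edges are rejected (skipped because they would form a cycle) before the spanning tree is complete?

Kruskal: consider edges lightest-first.
B E (2): add — endpoints in different components.
B F (4): add — endpoints in different components.
C F (4): add — endpoints in different components.
A E (5): add — endpoints in different components.
A F (5): skip — A and F already connected.
B C (7): skip — B and C already connected.
C D (9): add — endpoints in different components.
Edges rejected before the tree was complete: 2.

2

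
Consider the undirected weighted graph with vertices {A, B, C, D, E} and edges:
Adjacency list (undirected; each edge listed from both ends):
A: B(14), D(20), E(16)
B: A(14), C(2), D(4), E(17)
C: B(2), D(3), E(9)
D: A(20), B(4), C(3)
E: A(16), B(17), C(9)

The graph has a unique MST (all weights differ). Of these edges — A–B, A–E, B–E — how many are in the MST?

Kruskal: consider edges lightest-first.
B–C (2): add — endpoints in different components.
C–D (3): add — endpoints in different components.
B–D (4): skip — B and D already connected.
C–E (9): add — endpoints in different components.
A–B (14): add — endpoints in different components.
MST edge set: {B–C, C–D, C–E, A–B}.
Of the listed edges, {A–B} are in the MST → 1.

1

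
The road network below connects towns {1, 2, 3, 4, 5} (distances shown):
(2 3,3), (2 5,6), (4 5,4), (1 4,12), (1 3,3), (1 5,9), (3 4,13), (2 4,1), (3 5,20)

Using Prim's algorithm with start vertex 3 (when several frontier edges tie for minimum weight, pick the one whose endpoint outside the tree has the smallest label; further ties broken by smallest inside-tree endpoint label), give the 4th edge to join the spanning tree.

Grow the tree from 3 using Prim:
Step 1: cheapest edge leaving the tree is 1 3 (3); add 1.
Step 2: cheapest edge leaving the tree is 2 3 (3); add 2.
Step 3: cheapest edge leaving the tree is 2 4 (1); add 4.
Step 4: cheapest edge leaving the tree is 4 5 (4); add 5.
The 4th edge added is 4 5.

4-5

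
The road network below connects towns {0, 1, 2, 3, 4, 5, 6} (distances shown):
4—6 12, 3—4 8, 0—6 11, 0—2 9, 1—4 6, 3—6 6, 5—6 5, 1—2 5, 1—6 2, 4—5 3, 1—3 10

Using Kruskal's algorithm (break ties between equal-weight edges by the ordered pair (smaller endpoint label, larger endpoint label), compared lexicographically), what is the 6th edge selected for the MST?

0-2

Kruskal's algorithm — process edges by increasing weight (ties by edge label):
1—6 (2): add — endpoints in different components.
4—5 (3): add — endpoints in different components.
1—2 (5): add — endpoints in different components.
5—6 (5): add — endpoints in different components.
1—4 (6): skip — 1 and 4 already connected.
3—6 (6): add — endpoints in different components.
3—4 (8): skip — 3 and 4 already connected.
0—2 (9): add — endpoints in different components.
The 6th edge added is 0—2.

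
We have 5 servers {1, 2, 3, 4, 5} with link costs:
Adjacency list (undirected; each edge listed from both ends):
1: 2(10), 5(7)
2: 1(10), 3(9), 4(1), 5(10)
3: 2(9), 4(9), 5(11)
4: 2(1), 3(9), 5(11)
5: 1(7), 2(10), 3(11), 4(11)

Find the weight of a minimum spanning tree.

Prim, starting at 4.
Step 1: cheapest edge leaving the tree is 2—4 (1); add 2.
Step 2: cheapest edge leaving the tree is 2—3 (9); add 3.
Step 3: cheapest edge leaving the tree is 1—2 (10); add 1.
Step 4: cheapest edge leaving the tree is 1—5 (7); add 5.
MST edges: 2—4, 2—3, 1—2, 1—5; total weight 1+9+10+7 = 27.

27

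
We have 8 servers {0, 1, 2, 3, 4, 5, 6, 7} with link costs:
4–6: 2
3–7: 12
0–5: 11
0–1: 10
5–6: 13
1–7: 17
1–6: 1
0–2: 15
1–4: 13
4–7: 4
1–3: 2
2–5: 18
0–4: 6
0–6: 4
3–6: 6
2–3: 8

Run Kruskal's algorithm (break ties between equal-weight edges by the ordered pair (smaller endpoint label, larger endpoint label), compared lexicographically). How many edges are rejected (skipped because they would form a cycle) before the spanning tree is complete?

3

Kruskal's algorithm — process edges by increasing weight (ties by edge label):
1–6 (1): add — endpoints in different components.
1–3 (2): add — endpoints in different components.
4–6 (2): add — endpoints in different components.
0–6 (4): add — endpoints in different components.
4–7 (4): add — endpoints in different components.
0–4 (6): skip — 0 and 4 already connected.
3–6 (6): skip — 3 and 6 already connected.
2–3 (8): add — endpoints in different components.
0–1 (10): skip — 0 and 1 already connected.
0–5 (11): add — endpoints in different components.
Edges rejected before the tree was complete: 3.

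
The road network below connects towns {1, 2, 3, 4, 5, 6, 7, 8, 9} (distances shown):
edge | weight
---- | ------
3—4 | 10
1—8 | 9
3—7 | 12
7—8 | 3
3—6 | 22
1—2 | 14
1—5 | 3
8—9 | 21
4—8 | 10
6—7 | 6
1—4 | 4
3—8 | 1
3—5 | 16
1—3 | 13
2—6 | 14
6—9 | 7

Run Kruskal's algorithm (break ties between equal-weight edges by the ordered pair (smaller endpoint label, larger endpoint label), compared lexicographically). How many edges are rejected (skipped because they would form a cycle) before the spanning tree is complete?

4

Kruskal's algorithm — process edges by increasing weight (ties by edge label):
3—8 (1): add — endpoints in different components.
1—5 (3): add — endpoints in different components.
7—8 (3): add — endpoints in different components.
1—4 (4): add — endpoints in different components.
6—7 (6): add — endpoints in different components.
6—9 (7): add — endpoints in different components.
1—8 (9): add — endpoints in different components.
3—4 (10): skip — 3 and 4 already connected.
4—8 (10): skip — 4 and 8 already connected.
3—7 (12): skip — 3 and 7 already connected.
1—3 (13): skip — 1 and 3 already connected.
1—2 (14): add — endpoints in different components.
Edges rejected before the tree was complete: 4.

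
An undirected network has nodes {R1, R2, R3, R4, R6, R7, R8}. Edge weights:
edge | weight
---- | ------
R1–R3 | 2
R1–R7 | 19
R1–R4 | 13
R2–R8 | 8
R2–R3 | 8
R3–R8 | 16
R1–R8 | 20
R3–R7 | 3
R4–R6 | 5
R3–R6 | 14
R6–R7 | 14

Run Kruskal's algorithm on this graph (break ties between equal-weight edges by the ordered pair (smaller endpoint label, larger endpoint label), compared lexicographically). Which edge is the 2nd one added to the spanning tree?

Kruskal's algorithm — process edges by increasing weight (ties by edge label):
R1–R3 (2): add — endpoints in different components.
R3–R7 (3): add — endpoints in different components.
R4–R6 (5): add — endpoints in different components.
R2–R3 (8): add — endpoints in different components.
R2–R8 (8): add — endpoints in different components.
R1–R4 (13): add — endpoints in different components.
The 2nd edge added is R3–R7.

R3-R7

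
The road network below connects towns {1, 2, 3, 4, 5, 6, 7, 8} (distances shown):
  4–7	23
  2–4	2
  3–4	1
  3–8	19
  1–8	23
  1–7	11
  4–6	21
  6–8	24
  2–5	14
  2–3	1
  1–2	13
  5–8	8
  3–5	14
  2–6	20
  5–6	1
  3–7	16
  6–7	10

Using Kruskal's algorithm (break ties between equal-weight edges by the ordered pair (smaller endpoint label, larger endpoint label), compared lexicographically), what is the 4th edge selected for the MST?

Sort edges by weight, then run Kruskal:
2–3 (1): add — endpoints in different components.
3–4 (1): add — endpoints in different components.
5–6 (1): add — endpoints in different components.
2–4 (2): skip — 2 and 4 already connected.
5–8 (8): add — endpoints in different components.
6–7 (10): add — endpoints in different components.
1–7 (11): add — endpoints in different components.
1–2 (13): add — endpoints in different components.
The 4th edge added is 5–8.

5-8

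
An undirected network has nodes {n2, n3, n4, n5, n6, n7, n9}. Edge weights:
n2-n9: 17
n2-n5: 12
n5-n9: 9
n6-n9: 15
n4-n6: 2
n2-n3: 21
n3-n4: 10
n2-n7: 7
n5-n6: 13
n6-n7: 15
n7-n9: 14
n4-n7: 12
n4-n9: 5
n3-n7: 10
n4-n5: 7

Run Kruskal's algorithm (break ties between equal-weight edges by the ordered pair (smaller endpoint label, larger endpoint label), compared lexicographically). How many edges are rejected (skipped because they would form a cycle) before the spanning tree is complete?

1

Sort edges by weight, then run Kruskal:
n4-n6 (2): add — endpoints in different components.
n4-n9 (5): add — endpoints in different components.
n2-n7 (7): add — endpoints in different components.
n4-n5 (7): add — endpoints in different components.
n5-n9 (9): skip — n9 and n5 already connected.
n3-n4 (10): add — endpoints in different components.
n3-n7 (10): add — endpoints in different components.
Edges rejected before the tree was complete: 1.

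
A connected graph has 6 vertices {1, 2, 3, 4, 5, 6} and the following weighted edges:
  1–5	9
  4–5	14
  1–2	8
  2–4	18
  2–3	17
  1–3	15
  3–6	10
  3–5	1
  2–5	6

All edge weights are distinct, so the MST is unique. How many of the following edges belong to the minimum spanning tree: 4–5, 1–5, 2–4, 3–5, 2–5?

Sort edges by weight, then run Kruskal:
3–5 (1): add — endpoints in different components.
2–5 (6): add — endpoints in different components.
1–2 (8): add — endpoints in different components.
1–5 (9): skip — 1 and 5 already connected.
3–6 (10): add — endpoints in different components.
4–5 (14): add — endpoints in different components.
MST edge set: {3–5, 2–5, 1–2, 3–6, 4–5}.
Of the listed edges, {4–5, 3–5, 2–5} are in the MST → 3.

3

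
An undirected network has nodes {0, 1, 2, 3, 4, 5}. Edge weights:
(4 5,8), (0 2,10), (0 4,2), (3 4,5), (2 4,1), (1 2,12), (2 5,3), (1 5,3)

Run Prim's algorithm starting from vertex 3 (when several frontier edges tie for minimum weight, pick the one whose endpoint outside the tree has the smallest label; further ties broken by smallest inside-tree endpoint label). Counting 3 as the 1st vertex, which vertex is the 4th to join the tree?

0

Prim's algorithm from 3:
Step 1: cheapest edge leaving the tree is 3 4 (5); add 4.
Step 2: cheapest edge leaving the tree is 2 4 (1); add 2.
Step 3: cheapest edge leaving the tree is 0 4 (2); add 0.
Step 4: cheapest edge leaving the tree is 2 5 (3); add 5.
Step 5: cheapest edge leaving the tree is 1 5 (3); add 1.
Vertex order: 3, 4, 2, 0, 5, 1. The 4th vertex is 0.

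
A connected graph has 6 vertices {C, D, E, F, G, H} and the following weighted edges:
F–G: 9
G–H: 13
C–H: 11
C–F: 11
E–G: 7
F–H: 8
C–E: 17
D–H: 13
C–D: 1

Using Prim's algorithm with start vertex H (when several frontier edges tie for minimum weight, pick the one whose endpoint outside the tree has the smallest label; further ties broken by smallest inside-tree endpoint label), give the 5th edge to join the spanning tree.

C-D

Grow the tree from H using Prim:
Step 1: frontier [F–H 8, C–H 11, D–H 13, G–H 13] → take F–H (8); add F.
Step 2: frontier [F–G 9, C–F 11, C–H 11, D–H 13, G–H 13] → take F–G (9); add G.
Step 3: frontier [C–F 11, E–G 7, C–H 11, D–H 13] → take E–G (7); add E.
Step 4: frontier [C–E 17, C–F 11, C–H 11, D–H 13] → take C–F (11); add C.
Step 5: frontier [C–D 1, D–H 13] → take C–D (1); add D.
The 5th edge added is C–D.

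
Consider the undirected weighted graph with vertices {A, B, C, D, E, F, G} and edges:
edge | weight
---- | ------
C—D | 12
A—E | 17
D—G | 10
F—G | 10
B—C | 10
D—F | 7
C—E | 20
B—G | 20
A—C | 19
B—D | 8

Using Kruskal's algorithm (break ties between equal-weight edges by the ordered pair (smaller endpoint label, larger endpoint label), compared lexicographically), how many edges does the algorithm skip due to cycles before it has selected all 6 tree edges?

Kruskal's algorithm — process edges by increasing weight (ties by edge label):
D—F (7): add. Components now {A} {B} {C} {D,F} {E} {G}
B—D (8): add. Components now {A} {B,D,F} {C} {E} {G}
B—C (10): add. Components now {A} {B,C,D,F} {E} {G}
D—G (10): add. Components now {A} {B,C,D,F,G} {E}
F—G (10): skip — F and G already connected.
C—D (12): skip — C and D already connected.
A—E (17): add. Components now {A,E} {B,C,D,F,G}
A—C (19): add. Components now {A,B,C,D,E,F,G}
Edges rejected before the tree was complete: 2.

2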